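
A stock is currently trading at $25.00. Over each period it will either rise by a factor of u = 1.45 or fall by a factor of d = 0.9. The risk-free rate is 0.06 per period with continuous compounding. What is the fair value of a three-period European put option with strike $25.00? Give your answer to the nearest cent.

Risk-neutral probability p = (e^0.06 − 0.9)/(1.45 − 0.9) = 0.1618/0.5500 = 0.2942
Terminal stock prices: S_uuu = 76.22, S_uud = 47.31, S_udd = 29.36, S_ddd = 18.23
Terminal payoffs (K − S): max(-51.22, 0) = 0, max(-22.31, 0) = 0, max(-4.363, 0) = 0, max(6.775, 0) = 6.775
Node uu (S = 52.56): V_uu = e^(−0.06)·[0.2942·0.0000 + 0.7058·0.0000] = 0.0000
Node ud (S = 32.62): V_ud = e^(−0.06)·[0.2942·0.0000 + 0.7058·0.0000] = 0.0000
Node dd (S = 20.25): V_dd = e^(−0.06)·[0.2942·0.0000 + 0.7058·6.7750] = 4.5030
Node u (S = 36.25): V_u = e^(−0.06)·[0.2942·0.0000 + 0.7058·0.0000] = 0.0000
Node d (S = 22.5): V_d = e^(−0.06)·[0.2942·0.0000 + 0.7058·4.5030] = 2.9929
Node 0 (S = 25): V_0 = e^(−0.06)·[0.2942·0.0000 + 0.7058·2.9929] = 1.9893

$1.99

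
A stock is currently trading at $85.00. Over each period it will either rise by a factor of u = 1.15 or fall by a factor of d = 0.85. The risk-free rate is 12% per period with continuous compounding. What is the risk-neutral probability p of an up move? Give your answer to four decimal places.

p = 0.9250

Risk-neutral probability p = (e^0.12 − 0.85)/(1.15 − 0.85) = 0.2775/0.3000 = 0.9250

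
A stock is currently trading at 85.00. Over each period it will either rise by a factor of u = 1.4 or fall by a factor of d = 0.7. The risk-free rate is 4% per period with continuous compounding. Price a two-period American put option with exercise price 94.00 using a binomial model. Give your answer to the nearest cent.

19.48

Risk-neutral probability p = (e^0.04 − 0.7)/(1.4 − 0.7) = 0.3408/0.7000 = 0.4869
Terminal stock prices: S_uu = 166.6, S_ud = 83.3, S_dd = 41.65
Terminal payoffs (K − S): max(-72.6, 0) = 0, max(10.7, 0) = 10.7, max(52.35, 0) = 52.35
Node u (S = 119): continuation = e^(−0.04)·[0.4869·0.0000 + 0.5131·10.7000] = 5.2752; exercise value = 0.0000 ≤ continuation, so V_u = 5.2752
Node d (S = 59.5): continuation = e^(−0.04)·[0.4869·10.7000 + 0.5131·52.3500] = 30.8142; exercise value = 34.5000 > continuation, so V_d = 34.5000 (exercise)
Node 0 (S = 85): continuation = e^(−0.04)·[0.4869·5.2752 + 0.5131·34.5000] = 19.4764; exercise value = 9.0000 ≤ continuation, so V_0 = 19.4764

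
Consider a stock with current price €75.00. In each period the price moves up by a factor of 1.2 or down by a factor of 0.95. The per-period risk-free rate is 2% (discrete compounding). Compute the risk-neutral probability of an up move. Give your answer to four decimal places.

p = 0.2800

Risk-neutral probability p = (1 + 0.02 − 0.95)/(1.2 − 0.95) = 0.0700/0.2500 = 0.2800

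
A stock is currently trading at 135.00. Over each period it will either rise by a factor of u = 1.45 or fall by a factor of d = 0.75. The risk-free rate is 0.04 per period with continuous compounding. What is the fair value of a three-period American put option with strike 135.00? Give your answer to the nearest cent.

Risk-neutral probability p = (e^0.04 − 0.75)/(1.45 − 0.75) = 0.2908/0.7000 = 0.4154
Terminal stock prices: S_uuu = 411.6, S_uud = 212.9, S_udd = 110.1, S_ddd = 56.95
Terminal payoffs (K − S): max(-276.6, 0) = 0, max(-77.88, 0) = 0, max(24.89, 0) = 24.89, max(78.05, 0) = 78.05
Node uu (S = 283.8): continuation = e^(−0.04)·[0.4154·0.0000 + 0.5846·0.0000] = 0.0000; exercise value = 0.0000 ≤ continuation, so V_uu = 0.0000
Node ud (S = 146.8): continuation = e^(−0.04)·[0.4154·0.0000 + 0.5846·24.8906] = 13.9795; exercise value = 0.0000 ≤ continuation, so V_ud = 13.9795
Node dd (S = 75.94): continuation = e^(−0.04)·[0.4154·24.8906 + 0.5846·78.0469] = 53.7691; exercise value = 59.0625 > continuation, so V_dd = 59.0625 (exercise)
Node u (S = 195.8): continuation = e^(−0.04)·[0.4154·0.0000 + 0.5846·13.9795] = 7.8514; exercise value = 0.0000 ≤ continuation, so V_u = 7.8514
Node d (S = 101.2): continuation = e^(−0.04)·[0.4154·13.9795 + 0.5846·59.0625] = 38.7515; exercise value = 33.7500 ≤ continuation, so V_d = 38.7515
Node 0 (S = 135): continuation = e^(−0.04)·[0.4154·7.8514 + 0.5846·38.7515] = 24.8981; exercise value = 0.0000 ≤ continuation, so V_0 = 24.8981

24.90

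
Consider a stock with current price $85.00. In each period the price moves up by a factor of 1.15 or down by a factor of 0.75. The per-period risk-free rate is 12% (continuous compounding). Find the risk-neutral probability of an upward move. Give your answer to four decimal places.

p = 0.9437

Risk-neutral probability p = (e^0.12 − 0.75)/(1.15 − 0.75) = 0.3775/0.4000 = 0.9437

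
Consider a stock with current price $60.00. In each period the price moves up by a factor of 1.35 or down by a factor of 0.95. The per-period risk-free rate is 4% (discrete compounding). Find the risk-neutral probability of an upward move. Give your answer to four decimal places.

p = 0.2250

Risk-neutral probability p = (1 + 0.04 − 0.95)/(1.35 − 0.95) = 0.0900/0.4000 = 0.2250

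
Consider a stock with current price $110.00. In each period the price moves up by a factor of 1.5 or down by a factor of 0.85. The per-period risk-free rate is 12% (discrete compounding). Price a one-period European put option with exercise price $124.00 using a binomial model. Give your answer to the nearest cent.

Risk-neutral probability p = (1 + 0.12 − 0.85)/(1.5 − 0.85) = 0.2700/0.6500 = 0.4154
Terminal stock prices: S_u = 165, S_d = 93.5
Terminal payoffs (K − S): max(-41, 0) = 0, max(30.5, 0) = 30.5
Node 0 (S = 110): V_0 = 1/1.12·[0.4154·0.0000 + 0.5846·30.5000] = 15.9203

$15.92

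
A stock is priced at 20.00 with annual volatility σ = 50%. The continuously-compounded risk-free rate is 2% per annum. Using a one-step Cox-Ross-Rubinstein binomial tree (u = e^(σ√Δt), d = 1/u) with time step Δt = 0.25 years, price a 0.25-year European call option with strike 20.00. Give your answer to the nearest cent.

2.53

CRR parameters: u = e^(σ√Δt) = e^(0.5·√0.25) = 1.2840, d = 1/u = 0.7788
Per-period rate: rΔt = 0.02·0.25 = 0.005, so R = e^0.005 = 1.0050
Risk-neutral probability p = (e^0.005 − 0.7788)/(1.2840 − 0.7788) = 0.2262/0.5052 = 0.4477
Terminal stock prices: S_u = 25.68, S_d = 15.58
Terminal payoffs (S − K): max(5.681, 0) = 5.681, max(-4.424, 0) = 0
Node 0 (S = 20): V_0 = e^(−0.005)·[0.4477·5.6805 + 0.5523·0.0000] = 2.5307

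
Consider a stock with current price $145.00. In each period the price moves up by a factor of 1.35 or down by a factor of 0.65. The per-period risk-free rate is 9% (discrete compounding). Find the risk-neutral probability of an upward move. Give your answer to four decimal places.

Risk-neutral probability p = (1 + 0.09 − 0.65)/(1.35 − 0.65) = 0.4400/0.7000 = 0.6286

p = 0.6286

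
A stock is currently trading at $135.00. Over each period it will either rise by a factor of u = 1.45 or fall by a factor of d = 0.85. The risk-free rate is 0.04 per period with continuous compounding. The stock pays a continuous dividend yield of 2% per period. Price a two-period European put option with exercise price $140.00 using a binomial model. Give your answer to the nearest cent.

Per-period risk-free factor R = e^0.04 = 1.0408; dividend-adjusted growth = e^(0.04−0.02) = 1.0202.
Risk-neutral probability p = (1.0202 − 0.85)/(1.45 − 0.85) = 0.1702/0.6000 = 0.2837
Terminal stock prices: S_uu = 283.8, S_ud = 166.4, S_dd = 97.54
Terminal payoffs (K − S): max(-143.8, 0) = 0, max(-26.39, 0) = 0, max(42.46, 0) = 42.46
Node u (S = 195.8): V_u = e^(−0.04)·[0.2837·0.0000 + 0.7163·0.0000] = 0.0000
Node d (S = 114.8): V_d = e^(−0.04)·[0.2837·0.0000 + 0.7163·42.4625] = 29.2245
Node 0 (S = 135): V_0 = e^(−0.04)·[0.2837·0.0000 + 0.7163·29.2245] = 20.1136

$20.11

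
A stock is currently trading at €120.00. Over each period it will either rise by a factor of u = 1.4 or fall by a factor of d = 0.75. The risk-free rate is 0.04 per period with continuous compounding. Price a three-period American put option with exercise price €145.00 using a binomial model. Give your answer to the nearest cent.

Risk-neutral probability p = (e^0.04 − 0.75)/(1.4 − 0.75) = 0.2908/0.6500 = 0.4474
Terminal stock prices: S_uuu = 329.3, S_uud = 176.4, S_udd = 94.5, S_ddd = 50.62
Terminal payoffs (K − S): max(-184.3, 0) = 0, max(-31.4, 0) = 0, max(50.5, 0) = 50.5, max(94.38, 0) = 94.38
Node uu (S = 235.2): continuation = e^(−0.04)·[0.4474·0.0000 + 0.5526·0.0000] = 0.0000; exercise value = 0.0000 ≤ continuation, so V_uu = 0.0000
Node ud (S = 126): continuation = e^(−0.04)·[0.4474·0.0000 + 0.5526·50.5000] = 26.8120; exercise value = 19.0000 ≤ continuation, so V_ud = 26.8120
Node dd (S = 67.5): continuation = e^(−0.04)·[0.4474·50.5000 + 0.5526·94.3750] = 71.8145; exercise value = 77.5000 > continuation, so V_dd = 77.5000 (exercise)
Node u (S = 168): continuation = e^(−0.04)·[0.4474·0.0000 + 0.5526·26.8120] = 14.2353; exercise value = 0.0000 ≤ continuation, so V_u = 14.2353
Node d (S = 90): continuation = e^(−0.04)·[0.4474·26.8120 + 0.5526·77.5000] = 52.6725; exercise value = 55.0000 > continuation, so V_d = 55.0000 (exercise)
Node 0 (S = 120): continuation = e^(−0.04)·[0.4474·14.2353 + 0.5526·55.0000] = 35.3204; exercise value = 25.0000 ≤ continuation, so V_0 = 35.3204

€35.32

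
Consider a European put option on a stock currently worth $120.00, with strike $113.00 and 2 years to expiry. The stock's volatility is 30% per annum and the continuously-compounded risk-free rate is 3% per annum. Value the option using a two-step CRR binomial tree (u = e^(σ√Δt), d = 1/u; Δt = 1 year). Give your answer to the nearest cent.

CRR parameters: u = e^(σ√Δt) = e^(0.3·√1) = 1.3499, d = 1/u = 0.7408
Per-period rate: rΔt = 0.03·1 = 0.03, so R = e^0.03 = 1.0305
Risk-neutral probability p = (e^0.03 − 0.7408)/(1.3499 − 0.7408) = 0.2896/0.6090 = 0.4756
Terminal stock prices: S_uu = 218.7, S_ud = 120, S_dd = 65.86
Terminal payoffs (K − S): max(-105.7, 0) = 0, max(-7, 0) = 0, max(47.14, 0) = 47.14
Node u (S = 162): V_u = e^(−0.03)·[0.4756·0.0000 + 0.5244·0.0000] = 0.0000
Node d (S = 88.9): V_d = e^(−0.03)·[0.4756·0.0000 + 0.5244·47.1426] = 23.9927
Node 0 (S = 120): V_0 = e^(−0.03)·[0.4756·0.0000 + 0.5244·23.9927] = 12.2108

$12.21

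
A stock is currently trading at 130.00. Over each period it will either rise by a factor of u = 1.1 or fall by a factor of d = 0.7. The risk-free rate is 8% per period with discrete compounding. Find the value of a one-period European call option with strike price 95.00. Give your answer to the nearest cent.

Risk-neutral probability p = (1 + 0.08 − 0.7)/(1.1 − 0.7) = 0.3800/0.4000 = 0.9500
Terminal stock prices: S_u = 143, S_d = 91
Terminal payoffs (S − K): max(48, 0) = 48, max(-4, 0) = 0
Node 0 (S = 130): V_0 = 1/1.08·[0.9500·48.0000 + 0.0500·0.0000] = 42.2222

42.22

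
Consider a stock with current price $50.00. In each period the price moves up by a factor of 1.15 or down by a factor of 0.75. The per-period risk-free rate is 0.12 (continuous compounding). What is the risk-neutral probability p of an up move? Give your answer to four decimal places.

Risk-neutral probability p = (e^0.12 − 0.75)/(1.15 − 0.75) = 0.3775/0.4000 = 0.9437

p = 0.9437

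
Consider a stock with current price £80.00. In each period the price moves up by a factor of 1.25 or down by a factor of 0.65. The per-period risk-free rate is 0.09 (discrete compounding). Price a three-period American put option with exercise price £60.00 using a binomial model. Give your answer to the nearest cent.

£3.00

Risk-neutral probability p = (1 + 0.09 − 0.65)/(1.25 − 0.65) = 0.4400/0.6000 = 0.7333
Terminal stock prices: S_uuu = 156.2, S_uud = 81.25, S_udd = 42.25, S_ddd = 21.97
Terminal payoffs (K − S): max(-96.25, 0) = 0, max(-21.25, 0) = 0, max(17.75, 0) = 17.75, max(38.03, 0) = 38.03
Node uu (S = 125): continuation = 1/1.09·[0.7333·0.0000 + 0.2667·0.0000] = 0.0000; exercise value = 0.0000 ≤ continuation, so V_uu = 0.0000
Node ud (S = 65): continuation = 1/1.09·[0.7333·0.0000 + 0.2667·17.7500] = 4.3425; exercise value = 0.0000 ≤ continuation, so V_ud = 4.3425
Node dd (S = 33.8): continuation = 1/1.09·[0.7333·17.7500 + 0.2667·38.0300] = 21.2459; exercise value = 26.2000 > continuation, so V_dd = 26.2000 (exercise)
Node u (S = 100): continuation = 1/1.09·[0.7333·0.0000 + 0.2667·4.3425] = 1.0624; exercise value = 0.0000 ≤ continuation, so V_u = 1.0624
Node d (S = 52): continuation = 1/1.09·[0.7333·4.3425 + 0.2667·26.2000] = 9.3314; exercise value = 8.0000 ≤ continuation, so V_d = 9.3314
Node 0 (S = 80): continuation = 1/1.09·[0.7333·1.0624 + 0.2667·9.3314] = 2.9977; exercise value = 0.0000 ≤ continuation, so V_0 = 2.9977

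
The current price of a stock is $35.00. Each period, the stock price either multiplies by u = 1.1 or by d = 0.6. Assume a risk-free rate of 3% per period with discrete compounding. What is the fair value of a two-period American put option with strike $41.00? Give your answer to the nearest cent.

Risk-neutral probability p = (1 + 0.03 − 0.6)/(1.1 − 0.6) = 0.4300/0.5000 = 0.8600
Terminal stock prices: S_uu = 42.35, S_ud = 23.1, S_dd = 12.6
Terminal payoffs (K − S): max(-1.35, 0) = 0, max(17.9, 0) = 17.9, max(28.4, 0) = 28.4
Node u (S = 38.5): continuation = 1/1.03·[0.8600·0.0000 + 0.1400·17.9000] = 2.4330; exercise value = 2.5000 > continuation, so V_u = 2.5000 (exercise)
Node d (S = 21): continuation = 1/1.03·[0.8600·17.9000 + 0.1400·28.4000] = 18.8058; exercise value = 20.0000 > continuation, so V_d = 20.0000 (exercise)
Node 0 (S = 35): continuation = 1/1.03·[0.8600·2.5000 + 0.1400·20.0000] = 4.8058; exercise value = 6.0000 > continuation, so V_0 = 6.0000 (exercise)

$6.00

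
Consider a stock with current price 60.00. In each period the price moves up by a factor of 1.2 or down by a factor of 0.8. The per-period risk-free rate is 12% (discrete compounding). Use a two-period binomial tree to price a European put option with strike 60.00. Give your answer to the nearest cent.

Risk-neutral probability p = (1 + 0.12 − 0.8)/(1.2 − 0.8) = 0.3200/0.4000 = 0.8000
Terminal stock prices: S_uu = 86.4, S_ud = 57.6, S_dd = 38.4
Terminal payoffs (K − S): max(-26.4, 0) = 0, max(2.4, 0) = 2.4, max(21.6, 0) = 21.6
Node u (S = 72): V_u = 1/1.12·[0.8000·0.0000 + 0.2000·2.4000] = 0.4286
Node d (S = 48): V_d = 1/1.12·[0.8000·2.4000 + 0.2000·21.6000] = 5.5714
Node 0 (S = 60): V_0 = 1/1.12·[0.8000·0.4286 + 0.2000·5.5714] = 1.3010

1.30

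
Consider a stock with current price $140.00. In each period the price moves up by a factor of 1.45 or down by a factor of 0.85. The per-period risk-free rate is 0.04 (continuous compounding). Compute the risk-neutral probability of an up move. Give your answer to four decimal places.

Risk-neutral probability p = (e^0.04 − 0.85)/(1.45 − 0.85) = 0.1908/0.6000 = 0.3180

p = 0.3180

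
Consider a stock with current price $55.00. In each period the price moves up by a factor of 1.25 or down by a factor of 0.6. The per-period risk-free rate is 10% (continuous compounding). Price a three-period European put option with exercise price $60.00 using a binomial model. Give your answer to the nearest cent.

Risk-neutral probability p = (e^0.1 − 0.6)/(1.25 − 0.6) = 0.5052/0.6500 = 0.7772
Terminal stock prices: S_uuu = 107.4, S_uud = 51.56, S_udd = 24.75, S_ddd = 11.88
Terminal payoffs (K − S): max(-47.42, 0) = 0, max(8.438, 0) = 8.438, max(35.25, 0) = 35.25, max(48.12, 0) = 48.12
Node uu (S = 85.94): V_uu = e^(−0.1)·[0.7772·0.0000 + 0.2228·8.4375] = 1.7011
Node ud (S = 41.25): V_ud = e^(−0.1)·[0.7772·8.4375 + 0.2228·35.2500] = 13.0402
Node dd (S = 19.8): V_dd = e^(−0.1)·[0.7772·35.2500 + 0.2228·48.1200] = 34.4902
Node u (S = 68.75): V_u = e^(−0.1)·[0.7772·1.7011 + 0.2228·13.0402] = 3.8253
Node d (S = 33): V_d = e^(−0.1)·[0.7772·13.0402 + 0.2228·34.4902] = 16.1238
Node 0 (S = 55): V_0 = e^(−0.1)·[0.7772·3.8253 + 0.2228·16.1238] = 5.9408

$5.94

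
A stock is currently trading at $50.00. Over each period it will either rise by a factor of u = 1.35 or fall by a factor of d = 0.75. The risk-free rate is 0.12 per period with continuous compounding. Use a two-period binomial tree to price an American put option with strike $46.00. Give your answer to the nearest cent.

Risk-neutral probability p = (e^0.12 − 0.75)/(1.35 − 0.75) = 0.3775/0.6000 = 0.6292
Terminal stock prices: S_uu = 91.13, S_ud = 50.62, S_dd = 28.12
Terminal payoffs (K − S): max(-45.13, 0) = 0, max(-4.625, 0) = 0, max(17.88, 0) = 17.88
Node u (S = 67.5): continuation = e^(−0.12)·[0.6292·0.0000 + 0.3708·0.0000] = 0.0000; exercise value = 0.0000 ≤ continuation, so V_u = 0.0000
Node d (S = 37.5): continuation = e^(−0.12)·[0.6292·0.0000 + 0.3708·17.8750] = 5.8792; exercise value = 8.5000 > continuation, so V_d = 8.5000 (exercise)
Node 0 (S = 50): continuation = e^(−0.12)·[0.6292·0.0000 + 0.3708·8.5000] = 2.7957; exercise value = 0.0000 ≤ continuation, so V_0 = 2.7957

$2.80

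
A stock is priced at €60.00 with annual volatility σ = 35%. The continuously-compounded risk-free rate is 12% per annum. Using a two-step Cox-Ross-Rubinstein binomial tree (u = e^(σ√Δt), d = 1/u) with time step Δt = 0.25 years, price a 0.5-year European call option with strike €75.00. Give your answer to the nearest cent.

€2.82

CRR parameters: u = e^(σ√Δt) = e^(0.35·√0.25) = 1.1912, d = 1/u = 0.8395
Per-period rate: rΔt = 0.12·0.25 = 0.03, so R = e^0.03 = 1.0305
Risk-neutral probability p = (e^0.03 − 0.8395)/(1.1912 − 0.8395) = 0.1910/0.3518 = 0.5429
Terminal stock prices: S_uu = 85.14, S_ud = 60, S_dd = 42.28
Terminal payoffs (S − K): max(10.14, 0) = 10.14, max(-15, 0) = 0, max(-32.72, 0) = 0
Node u (S = 71.47): V_u = e^(−0.03)·[0.5429·10.1441 + 0.4571·0.0000] = 5.3448
Node d (S = 50.37): V_d = e^(−0.03)·[0.5429·0.0000 + 0.4571·0.0000] = 0.0000
Node 0 (S = 60): V_0 = e^(−0.03)·[0.5429·5.3448 + 0.4571·0.0000] = 2.8161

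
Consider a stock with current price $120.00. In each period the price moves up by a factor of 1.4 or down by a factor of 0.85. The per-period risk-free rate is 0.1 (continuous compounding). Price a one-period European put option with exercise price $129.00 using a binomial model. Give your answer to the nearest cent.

$13.10

Risk-neutral probability p = (e^0.1 − 0.85)/(1.4 − 0.85) = 0.2552/0.5500 = 0.4639
Terminal stock prices: S_u = 168, S_d = 102
Terminal payoffs (K − S): max(-39, 0) = 0, max(27, 0) = 27
Node 0 (S = 120): V_0 = e^(−0.1)·[0.4639·0.0000 + 0.5361·27.0000] = 13.0961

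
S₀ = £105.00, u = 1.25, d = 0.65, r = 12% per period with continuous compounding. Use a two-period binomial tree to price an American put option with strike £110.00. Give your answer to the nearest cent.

Risk-neutral probability p = (e^0.12 − 0.65)/(1.25 − 0.65) = 0.4775/0.6000 = 0.7958
Terminal stock prices: S_uu = 164.1, S_ud = 85.31, S_dd = 44.36
Terminal payoffs (K − S): max(-54.06, 0) = 0, max(24.69, 0) = 24.69, max(65.64, 0) = 65.64
Node u (S = 131.2): continuation = e^(−0.12)·[0.7958·0.0000 + 0.2042·24.6875] = 4.4705; exercise value = 0.0000 ≤ continuation, so V_u = 4.4705
Node d (S = 68.25): continuation = e^(−0.12)·[0.7958·24.6875 + 0.2042·65.6375] = 29.3112; exercise value = 41.7500 > continuation, so V_d = 41.7500 (exercise)
Node 0 (S = 105): continuation = e^(−0.12)·[0.7958·4.4705 + 0.2042·41.7500] = 10.7157; exercise value = 5.0000 ≤ continuation, so V_0 = 10.7157

£10.72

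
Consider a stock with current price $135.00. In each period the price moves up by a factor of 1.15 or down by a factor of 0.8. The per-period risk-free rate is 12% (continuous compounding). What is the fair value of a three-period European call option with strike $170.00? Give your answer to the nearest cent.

$20.19

Risk-neutral probability p = (e^0.12 − 0.8)/(1.15 − 0.8) = 0.3275/0.3500 = 0.9357
Terminal stock prices: S_uuu = 205.3, S_uud = 142.8, S_udd = 99.36, S_ddd = 69.12
Terminal payoffs (S − K): max(35.32, 0) = 35.32, max(-27.17, 0) = 0, max(-70.64, 0) = 0, max(-100.9, 0) = 0
Node uu (S = 178.5): V_uu = e^(−0.12)·[0.9357·35.3181 + 0.0643·0.0000] = 29.3104
Node ud (S = 124.2): V_ud = e^(−0.12)·[0.9357·0.0000 + 0.0643·0.0000] = 0.0000
Node dd (S = 86.4): V_dd = e^(−0.12)·[0.9357·0.0000 + 0.0643·0.0000] = 0.0000
Node u (S = 155.2): V_u = e^(−0.12)·[0.9357·29.3104 + 0.0643·0.0000] = 24.3246
Node d (S = 108): V_d = e^(−0.12)·[0.9357·0.0000 + 0.0643·0.0000] = 0.0000
Node 0 (S = 135): V_0 = e^(−0.12)·[0.9357·24.3246 + 0.0643·0.0000] = 20.1869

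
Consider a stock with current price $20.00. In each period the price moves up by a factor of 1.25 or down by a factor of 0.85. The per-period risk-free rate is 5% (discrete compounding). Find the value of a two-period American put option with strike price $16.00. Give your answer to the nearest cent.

Risk-neutral probability p = (1 + 0.05 − 0.85)/(1.25 − 0.85) = 0.2000/0.4000 = 0.5000
Terminal stock prices: S_uu = 31.25, S_ud = 21.25, S_dd = 14.45
Terminal payoffs (K − S): max(-15.25, 0) = 0, max(-5.25, 0) = 0, max(1.55, 0) = 1.55
Node u (S = 25): continuation = 1/1.05·[0.5000·0.0000 + 0.5000·0.0000] = 0.0000; exercise value = 0.0000 ≤ continuation, so V_u = 0.0000
Node d (S = 17): continuation = 1/1.05·[0.5000·0.0000 + 0.5000·1.5500] = 0.7381; exercise value = 0.0000 ≤ continuation, so V_d = 0.7381
Node 0 (S = 20): continuation = 1/1.05·[0.5000·0.0000 + 0.5000·0.7381] = 0.3515; exercise value = 0.0000 ≤ continuation, so V_0 = 0.3515

$0.35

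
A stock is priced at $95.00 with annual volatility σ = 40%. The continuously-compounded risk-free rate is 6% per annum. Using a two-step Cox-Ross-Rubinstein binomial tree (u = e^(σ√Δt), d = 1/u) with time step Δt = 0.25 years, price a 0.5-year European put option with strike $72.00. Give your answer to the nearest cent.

$2.12

CRR parameters: u = e^(σ√Δt) = e^(0.4·√0.25) = 1.2214, d = 1/u = 0.8187
Per-period rate: rΔt = 0.06·0.25 = 0.015, so R = e^0.015 = 1.0151
Risk-neutral probability p = (e^0.015 − 0.8187)/(1.2214 − 0.8187) = 0.1964/0.4027 = 0.4877
Terminal stock prices: S_uu = 141.7, S_ud = 95, S_dd = 63.68
Terminal payoffs (K − S): max(-69.72, 0) = 0, max(-23, 0) = 0, max(8.32, 0) = 8.32
Node u (S = 116): V_u = e^(−0.015)·[0.4877·0.0000 + 0.5123·0.0000] = 0.0000
Node d (S = 77.78): V_d = e^(−0.015)·[0.4877·0.0000 + 0.5123·8.3196] = 4.1987
Node 0 (S = 95): V_0 = e^(−0.015)·[0.4877·0.0000 + 0.5123·4.1987] = 2.1190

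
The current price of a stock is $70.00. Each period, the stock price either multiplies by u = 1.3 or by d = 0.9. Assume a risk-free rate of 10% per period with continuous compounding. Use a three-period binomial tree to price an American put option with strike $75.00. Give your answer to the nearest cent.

Risk-neutral probability p = (e^0.1 − 0.9)/(1.3 − 0.9) = 0.2052/0.4000 = 0.5129
Terminal stock prices: S_uuu = 153.8, S_uud = 106.5, S_udd = 73.71, S_ddd = 51.03
Terminal payoffs (K − S): max(-78.79, 0) = 0, max(-31.47, 0) = 0, max(1.29, 0) = 1.29, max(23.97, 0) = 23.97
Node uu (S = 118.3): continuation = e^(−0.1)·[0.5129·0.0000 + 0.4871·0.0000] = 0.0000; exercise value = 0.0000 ≤ continuation, so V_uu = 0.0000
Node ud (S = 81.9): continuation = e^(−0.1)·[0.5129·0.0000 + 0.4871·1.2900] = 0.5685; exercise value = 0.0000 ≤ continuation, so V_ud = 0.5685
Node dd (S = 56.7): continuation = e^(−0.1)·[0.5129·1.2900 + 0.4871·23.9700] = 11.1628; exercise value = 18.3000 > continuation, so V_dd = 18.3000 (exercise)
Node u (S = 91): continuation = e^(−0.1)·[0.5129·0.0000 + 0.4871·0.5685] = 0.2506; exercise value = 0.0000 ≤ continuation, so V_u = 0.2506
Node d (S = 63): continuation = e^(−0.1)·[0.5129·0.5685 + 0.4871·18.3000] = 8.3291; exercise value = 12.0000 > continuation, so V_d = 12.0000 (exercise)
Node 0 (S = 70): continuation = e^(−0.1)·[0.5129·0.2506 + 0.4871·12.0000] = 5.4049; exercise value = 5.0000 ≤ continuation, so V_0 = 5.4049

$5.40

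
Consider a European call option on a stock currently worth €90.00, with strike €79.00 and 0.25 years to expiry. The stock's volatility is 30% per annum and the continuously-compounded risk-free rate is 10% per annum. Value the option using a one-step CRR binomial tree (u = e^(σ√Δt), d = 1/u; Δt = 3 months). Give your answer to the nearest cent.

CRR parameters: u = e^(σ√Δt) = e^(0.3·√0.25) = 1.1618, d = 1/u = 0.8607
Per-period rate: rΔt = 0.1·0.25 = 0.025, so R = e^0.025 = 1.0253
Risk-neutral probability p = (e^0.025 − 0.8607)/(1.1618 − 0.8607) = 0.1646/0.3011 = 0.5466
Terminal stock prices: S_u = 104.6, S_d = 77.46
Terminal payoffs (S − K): max(25.57, 0) = 25.57, max(-1.536, 0) = 0
Node 0 (S = 90): V_0 = e^(−0.025)·[0.5466·25.5651 + 0.4534·0.0000] = 13.6298

€13.63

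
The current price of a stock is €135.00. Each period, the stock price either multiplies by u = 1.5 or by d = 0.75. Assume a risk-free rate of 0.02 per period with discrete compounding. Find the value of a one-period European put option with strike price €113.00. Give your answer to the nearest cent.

Risk-neutral probability p = (1 + 0.02 − 0.75)/(1.5 − 0.75) = 0.2700/0.7500 = 0.3600
Terminal stock prices: S_u = 202.5, S_d = 101.2
Terminal payoffs (K − S): max(-89.5, 0) = 0, max(11.75, 0) = 11.75
Node 0 (S = 135): V_0 = 1/1.02·[0.3600·0.0000 + 0.6400·11.7500] = 7.3725

€7.37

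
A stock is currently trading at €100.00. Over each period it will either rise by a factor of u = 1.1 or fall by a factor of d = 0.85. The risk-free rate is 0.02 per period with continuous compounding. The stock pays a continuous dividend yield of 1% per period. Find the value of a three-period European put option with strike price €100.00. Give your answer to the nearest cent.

€6.50

Per-period risk-free factor R = e^0.02 = 1.0202; dividend-adjusted growth = e^(0.02−0.01) = 1.0101.
Risk-neutral probability p = (1.0101 − 0.85)/(1.1 − 0.85) = 0.1601/0.2500 = 0.6402
Terminal stock prices: S_uuu = 133.1, S_uud = 102.9, S_udd = 79.48, S_ddd = 61.41
Terminal payoffs (K − S): max(-33.1, 0) = 0, max(-2.85, 0) = 0, max(20.52, 0) = 20.52, max(38.59, 0) = 38.59
Node uu (S = 121): V_uu = e^(−0.02)·[0.6402·0.0000 + 0.3598·0.0000] = 0.0000
Node ud (S = 93.5): V_ud = e^(−0.02)·[0.6402·0.0000 + 0.3598·20.5250] = 7.2387
Node dd (S = 72.25): V_dd = e^(−0.02)·[0.6402·20.5250 + 0.3598·38.5875] = 26.4888
Node u (S = 110): V_u = e^(−0.02)·[0.6402·0.0000 + 0.3598·7.2387] = 2.5529
Node d (S = 85): V_d = e^(−0.02)·[0.6402·7.2387 + 0.3598·26.4888] = 13.8843
Node 0 (S = 100): V_0 = e^(−0.02)·[0.6402·2.5529 + 0.3598·13.8843] = 6.4987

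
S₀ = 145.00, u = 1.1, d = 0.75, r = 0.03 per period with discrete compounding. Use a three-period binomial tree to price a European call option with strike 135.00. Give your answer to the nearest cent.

27.17

Risk-neutral probability p = (1 + 0.03 − 0.75)/(1.1 − 0.75) = 0.2800/0.3500 = 0.8000
Terminal stock prices: S_uuu = 193, S_uud = 131.6, S_udd = 89.72, S_ddd = 61.17
Terminal payoffs (S − K): max(58, 0) = 58, max(-3.412, 0) = 0, max(-45.28, 0) = 0, max(-73.83, 0) = 0
Node uu (S = 175.5): V_uu = 1/1.03·[0.8000·57.9950 + 0.2000·0.0000] = 45.0447
Node ud (S = 119.6): V_ud = 1/1.03·[0.8000·0.0000 + 0.2000·0.0000] = 0.0000
Node dd (S = 81.56): V_dd = 1/1.03·[0.8000·0.0000 + 0.2000·0.0000] = 0.0000
Node u (S = 159.5): V_u = 1/1.03·[0.8000·45.0447 + 0.2000·0.0000] = 34.9861
Node d (S = 108.8): V_d = 1/1.03·[0.8000·0.0000 + 0.2000·0.0000] = 0.0000
Node 0 (S = 145): V_0 = 1/1.03·[0.8000·34.9861 + 0.2000·0.0000] = 27.1737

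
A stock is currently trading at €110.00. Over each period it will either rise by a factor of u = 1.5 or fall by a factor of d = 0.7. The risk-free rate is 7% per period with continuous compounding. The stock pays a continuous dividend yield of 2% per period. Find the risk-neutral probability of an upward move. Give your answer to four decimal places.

p = 0.4391

Per-period risk-free factor R = e^0.07 = 1.0725; dividend-adjusted growth = e^(0.07−0.02) = 1.0513.
Risk-neutral probability p = (1.0513 − 0.7)/(1.5 − 0.7) = 0.3513/0.8000 = 0.4391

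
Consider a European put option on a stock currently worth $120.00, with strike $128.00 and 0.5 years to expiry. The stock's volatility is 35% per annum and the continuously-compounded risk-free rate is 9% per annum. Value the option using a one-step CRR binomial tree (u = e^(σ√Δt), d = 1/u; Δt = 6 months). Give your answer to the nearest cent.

CRR parameters: u = e^(σ√Δt) = e^(0.35·√0.5) = 1.2808, d = 1/u = 0.7808
Per-period rate: rΔt = 0.09·0.5 = 0.045, so R = e^0.045 = 1.0460
Risk-neutral probability p = (e^0.045 − 0.7808)/(1.2808 − 0.7808) = 0.2653/0.5000 = 0.5305
Terminal stock prices: S_u = 153.7, S_d = 93.69
Terminal payoffs (K − S): max(-25.7, 0) = 0, max(34.31, 0) = 34.31
Node 0 (S = 120): V_0 = e^(−0.045)·[0.5305·0.0000 + 0.4695·34.3088] = 15.3995

$15.40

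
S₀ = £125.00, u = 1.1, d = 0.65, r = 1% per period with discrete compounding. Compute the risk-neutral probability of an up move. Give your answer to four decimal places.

Risk-neutral probability p = (1 + 0.01 − 0.65)/(1.1 − 0.65) = 0.3600/0.4500 = 0.8000

p = 0.8000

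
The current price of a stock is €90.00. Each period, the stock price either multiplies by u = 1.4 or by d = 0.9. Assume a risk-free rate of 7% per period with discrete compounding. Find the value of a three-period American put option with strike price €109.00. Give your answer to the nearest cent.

€19.00

Risk-neutral probability p = (1 + 0.07 − 0.9)/(1.4 − 0.9) = 0.1700/0.5000 = 0.3400
Terminal stock prices: S_uuu = 247, S_uud = 158.8, S_udd = 102.1, S_ddd = 65.61
Terminal payoffs (K − S): max(-138, 0) = 0, max(-49.76, 0) = 0, max(6.94, 0) = 6.94, max(43.39, 0) = 43.39
Node uu (S = 176.4): continuation = 1/1.07·[0.3400·0.0000 + 0.6600·0.0000] = 0.0000; exercise value = 0.0000 ≤ continuation, so V_uu = 0.0000
Node ud (S = 113.4): continuation = 1/1.07·[0.3400·0.0000 + 0.6600·6.9400] = 4.2807; exercise value = 0.0000 ≤ continuation, so V_ud = 4.2807
Node dd (S = 72.9): continuation = 1/1.07·[0.3400·6.9400 + 0.6600·43.3900] = 28.9692; exercise value = 36.1000 > continuation, so V_dd = 36.1000 (exercise)
Node u (S = 126): continuation = 1/1.07·[0.3400·0.0000 + 0.6600·4.2807] = 2.6405; exercise value = 0.0000 ≤ continuation, so V_u = 2.6405
Node d (S = 81): continuation = 1/1.07·[0.3400·4.2807 + 0.6600·36.1000] = 23.6275; exercise value = 28.0000 > continuation, so V_d = 28.0000 (exercise)
Node 0 (S = 90): continuation = 1/1.07·[0.3400·2.6405 + 0.6600·28.0000] = 18.1101; exercise value = 19.0000 > continuation, so V_0 = 19.0000 (exercise)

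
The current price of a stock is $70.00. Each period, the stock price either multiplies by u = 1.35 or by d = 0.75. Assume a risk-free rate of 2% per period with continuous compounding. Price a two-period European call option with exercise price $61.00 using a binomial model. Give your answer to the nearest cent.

$17.67

Risk-neutral probability p = (e^0.02 − 0.75)/(1.35 − 0.75) = 0.2702/0.6000 = 0.4503
Terminal stock prices: S_uu = 127.6, S_ud = 70.88, S_dd = 39.38
Terminal payoffs (S − K): max(66.58, 0) = 66.58, max(9.875, 0) = 9.875, max(-21.62, 0) = 0
Node u (S = 94.5): V_u = e^(−0.02)·[0.4503·66.5750 + 0.5497·9.8750] = 34.7079
Node d (S = 52.5): V_d = e^(−0.02)·[0.4503·9.8750 + 0.5497·0.0000] = 4.3590
Node 0 (S = 70): V_0 = e^(−0.02)·[0.4503·34.7079 + 0.5497·4.3590] = 17.6692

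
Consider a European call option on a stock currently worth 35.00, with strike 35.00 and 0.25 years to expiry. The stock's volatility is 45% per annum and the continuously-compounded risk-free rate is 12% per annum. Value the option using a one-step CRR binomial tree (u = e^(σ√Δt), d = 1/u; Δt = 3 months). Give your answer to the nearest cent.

4.38

CRR parameters: u = e^(σ√Δt) = e^(0.45·√0.25) = 1.2523, d = 1/u = 0.7985
Per-period rate: rΔt = 0.12·0.25 = 0.03, so R = e^0.03 = 1.0305
Risk-neutral probability p = (e^0.03 − 0.7985)/(1.2523 − 0.7985) = 0.2319/0.4538 = 0.5111
Terminal stock prices: S_u = 43.83, S_d = 27.95
Terminal payoffs (S − K): max(8.831, 0) = 8.831, max(-7.052, 0) = 0
Node 0 (S = 35): V_0 = e^(−0.03)·[0.5111·8.8313 + 0.4889·0.0000] = 4.3802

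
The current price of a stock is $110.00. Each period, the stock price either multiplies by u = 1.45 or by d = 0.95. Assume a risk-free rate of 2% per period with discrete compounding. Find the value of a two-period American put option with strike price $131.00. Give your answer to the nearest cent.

Risk-neutral probability p = (1 + 0.02 − 0.95)/(1.45 − 0.95) = 0.0700/0.5000 = 0.1400
Terminal stock prices: S_uu = 231.3, S_ud = 151.5, S_dd = 99.27
Terminal payoffs (K − S): max(-100.3, 0) = 0, max(-20.53, 0) = 0, max(31.73, 0) = 31.73
Node u (S = 159.5): continuation = 1/1.02·[0.1400·0.0000 + 0.8600·0.0000] = 0.0000; exercise value = 0.0000 ≤ continuation, so V_u = 0.0000
Node d (S = 104.5): continuation = 1/1.02·[0.1400·0.0000 + 0.8600·31.7250] = 26.7485; exercise value = 26.5000 ≤ continuation, so V_d = 26.7485
Node 0 (S = 110): continuation = 1/1.02·[0.1400·0.0000 + 0.8600·26.7485] = 22.5527; exercise value = 21.0000 ≤ continuation, so V_0 = 22.5527

$22.55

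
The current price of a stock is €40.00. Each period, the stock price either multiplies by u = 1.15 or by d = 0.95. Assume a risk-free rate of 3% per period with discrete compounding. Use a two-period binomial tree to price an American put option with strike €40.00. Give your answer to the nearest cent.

€1.32

Risk-neutral probability p = (1 + 0.03 − 0.95)/(1.15 − 0.95) = 0.0800/0.2000 = 0.4000
Terminal stock prices: S_uu = 52.9, S_ud = 43.7, S_dd = 36.1
Terminal payoffs (K − S): max(-12.9, 0) = 0, max(-3.7, 0) = 0, max(3.9, 0) = 3.9
Node u (S = 46): continuation = 1/1.03·[0.4000·0.0000 + 0.6000·0.0000] = 0.0000; exercise value = 0.0000 ≤ continuation, so V_u = 0.0000
Node d (S = 38): continuation = 1/1.03·[0.4000·0.0000 + 0.6000·3.9000] = 2.2718; exercise value = 2.0000 ≤ continuation, so V_d = 2.2718
Node 0 (S = 40): continuation = 1/1.03·[0.4000·0.0000 + 0.6000·2.2718] = 1.3234; exercise value = 0.0000 ≤ continuation, so V_0 = 1.3234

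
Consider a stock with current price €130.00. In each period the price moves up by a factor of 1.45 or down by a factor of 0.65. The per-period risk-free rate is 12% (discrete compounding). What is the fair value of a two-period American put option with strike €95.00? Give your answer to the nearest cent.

Risk-neutral probability p = (1 + 0.12 − 0.65)/(1.45 − 0.65) = 0.4700/0.8000 = 0.5875
Terminal stock prices: S_uu = 273.3, S_ud = 122.5, S_dd = 54.93
Terminal payoffs (K − S): max(-178.3, 0) = 0, max(-27.53, 0) = 0, max(40.07, 0) = 40.07
Node u (S = 188.5): continuation = 1/1.12·[0.5875·0.0000 + 0.4125·0.0000] = 0.0000; exercise value = 0.0000 ≤ continuation, so V_u = 0.0000
Node d (S = 84.5): continuation = 1/1.12·[0.5875·0.0000 + 0.4125·40.0750] = 14.7598; exercise value = 10.5000 ≤ continuation, so V_d = 14.7598
Node 0 (S = 130): continuation = 1/1.12·[0.5875·0.0000 + 0.4125·14.7598] = 5.4361; exercise value = 0.0000 ≤ continuation, so V_0 = 5.4361

€5.44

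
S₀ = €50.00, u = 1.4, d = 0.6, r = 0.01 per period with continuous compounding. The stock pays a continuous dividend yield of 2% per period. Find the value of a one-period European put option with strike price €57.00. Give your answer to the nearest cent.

Per-period risk-free factor R = e^0.01 = 1.0101; dividend-adjusted growth = e^(0.01−0.02) = 0.9900.
Risk-neutral probability p = (0.9900 − 0.6)/(1.4 − 0.6) = 0.3900/0.8000 = 0.4876
Terminal stock prices: S_u = 70, S_d = 30
Terminal payoffs (K − S): max(-13, 0) = 0, max(27, 0) = 27
Node 0 (S = 50): V_0 = e^(−0.01)·[0.4876·0.0000 + 0.5124·27.0000] = 13.6981

€13.70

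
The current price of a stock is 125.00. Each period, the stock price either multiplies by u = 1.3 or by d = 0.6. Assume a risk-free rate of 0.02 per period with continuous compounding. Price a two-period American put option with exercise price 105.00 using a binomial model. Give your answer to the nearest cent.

Risk-neutral probability p = (e^0.02 − 0.6)/(1.3 − 0.6) = 0.4202/0.7000 = 0.6003
Terminal stock prices: S_uu = 211.3, S_ud = 97.5, S_dd = 45
Terminal payoffs (K − S): max(-106.3, 0) = 0, max(7.5, 0) = 7.5, max(60, 0) = 60
Node u (S = 162.5): continuation = e^(−0.02)·[0.6003·0.0000 + 0.3997·7.5000] = 2.9385; exercise value = 0.0000 ≤ continuation, so V_u = 2.9385
Node d (S = 75): continuation = e^(−0.02)·[0.6003·7.5000 + 0.3997·60.0000] = 27.9209; exercise value = 30.0000 > continuation, so V_d = 30.0000 (exercise)
Node 0 (S = 125): continuation = e^(−0.02)·[0.6003·2.9385 + 0.3997·30.0000] = 13.4829; exercise value = 0.0000 ≤ continuation, so V_0 = 13.4829

13.48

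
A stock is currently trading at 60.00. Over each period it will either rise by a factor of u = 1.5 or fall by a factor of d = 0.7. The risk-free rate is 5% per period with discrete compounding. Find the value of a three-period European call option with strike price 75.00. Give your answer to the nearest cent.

14.66

Risk-neutral probability p = (1 + 0.05 − 0.7)/(1.5 − 0.7) = 0.3500/0.8000 = 0.4375
Terminal stock prices: S_uuu = 202.5, S_uud = 94.5, S_udd = 44.1, S_ddd = 20.58
Terminal payoffs (S − K): max(127.5, 0) = 127.5, max(19.5, 0) = 19.5, max(-30.9, 0) = 0, max(-54.42, 0) = 0
Node uu (S = 135): V_uu = 1/1.05·[0.4375·127.5000 + 0.5625·19.5000] = 63.5714
Node ud (S = 63): V_ud = 1/1.05·[0.4375·19.5000 + 0.5625·0.0000] = 8.1250
Node dd (S = 29.4): V_dd = 1/1.05·[0.4375·0.0000 + 0.5625·0.0000] = 0.0000
Node u (S = 90): V_u = 1/1.05·[0.4375·63.5714 + 0.5625·8.1250] = 30.8408
Node d (S = 42): V_d = 1/1.05·[0.4375·8.1250 + 0.5625·0.0000] = 3.3854
Node 0 (S = 60): V_0 = 1/1.05·[0.4375·30.8408 + 0.5625·3.3854] = 14.6639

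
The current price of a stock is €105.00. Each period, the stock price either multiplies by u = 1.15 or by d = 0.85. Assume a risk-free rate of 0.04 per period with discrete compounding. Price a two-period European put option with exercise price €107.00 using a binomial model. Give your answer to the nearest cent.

Risk-neutral probability p = (1 + 0.04 − 0.85)/(1.15 − 0.85) = 0.1900/0.3000 = 0.6333
Terminal stock prices: S_uu = 138.9, S_ud = 102.6, S_dd = 75.86
Terminal payoffs (K − S): max(-31.86, 0) = 0, max(4.363, 0) = 4.363, max(31.14, 0) = 31.14
Node u (S = 120.7): V_u = 1/1.04·[0.6333·0.0000 + 0.3667·4.3625] = 1.5381
Node d (S = 89.25): V_d = 1/1.04·[0.6333·4.3625 + 0.3667·31.1375] = 13.6346
Node 0 (S = 105): V_0 = 1/1.04·[0.6333·1.5381 + 0.3667·13.6346] = 5.7437

€5.74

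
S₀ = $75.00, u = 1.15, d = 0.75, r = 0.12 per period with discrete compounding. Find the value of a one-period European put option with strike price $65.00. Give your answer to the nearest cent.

Risk-neutral probability p = (1 + 0.12 − 0.75)/(1.15 − 0.75) = 0.3700/0.4000 = 0.9250
Terminal stock prices: S_u = 86.25, S_d = 56.25
Terminal payoffs (K − S): max(-21.25, 0) = 0, max(8.75, 0) = 8.75
Node 0 (S = 75): V_0 = 1/1.12·[0.9250·0.0000 + 0.0750·8.7500] = 0.5859

$0.59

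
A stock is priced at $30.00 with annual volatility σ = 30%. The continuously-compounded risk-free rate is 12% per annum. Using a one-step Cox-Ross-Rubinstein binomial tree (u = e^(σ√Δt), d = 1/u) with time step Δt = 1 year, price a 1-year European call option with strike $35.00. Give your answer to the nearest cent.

$3.09

CRR parameters: u = e^(σ√Δt) = e^(0.3·√1) = 1.3499, d = 1/u = 0.7408
Per-period rate: rΔt = 0.12·1 = 0.12, so R = e^0.12 = 1.1275
Risk-neutral probability p = (e^0.12 − 0.7408)/(1.3499 − 0.7408) = 0.3867/0.6090 = 0.6349
Terminal stock prices: S_u = 40.5, S_d = 22.22
Terminal payoffs (S − K): max(5.496, 0) = 5.496, max(-12.78, 0) = 0
Node 0 (S = 30): V_0 = e^(−0.12)·[0.6349·5.4958 + 0.3651·0.0000] = 3.0947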